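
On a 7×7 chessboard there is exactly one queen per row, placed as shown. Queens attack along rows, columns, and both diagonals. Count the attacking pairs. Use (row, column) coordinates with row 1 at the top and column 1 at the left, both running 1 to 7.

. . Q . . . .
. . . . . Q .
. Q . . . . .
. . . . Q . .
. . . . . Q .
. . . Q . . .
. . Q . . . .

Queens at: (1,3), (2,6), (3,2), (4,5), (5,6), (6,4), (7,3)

Same column: (1,3)–(7,3) (column 3); (2,6)–(5,6) (column 6).
Same diagonal: (4,5)–(5,6) (|4−5| = |5−6| = 1); (6,4)–(7,3) (|6−7| = |4−3| = 1).
Total attacking pairs: 4.

4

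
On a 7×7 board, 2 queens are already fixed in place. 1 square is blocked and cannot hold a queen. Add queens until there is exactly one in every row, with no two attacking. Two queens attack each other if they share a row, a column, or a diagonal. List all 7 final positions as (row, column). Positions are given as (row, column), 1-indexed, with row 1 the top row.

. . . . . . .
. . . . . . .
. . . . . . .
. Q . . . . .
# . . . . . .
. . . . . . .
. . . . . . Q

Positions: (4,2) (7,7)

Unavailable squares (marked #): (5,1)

(1,4) (2,1) (3,5) (4,2) (5,6) (6,3) (7,7)

Row 1: attacked by (4,2)→{2,5}; (7,7)→{1,7}. Safe: 3, 4, 6. Place at column 4.
Row 2: attacked by (1,4)→{3,4,5}; (4,2)→{2,4}; (7,7)→{2,7}. Safe: 1, 6. Place at column 1.
Row 3: attacked by (1,4)→{2,4,6}; (2,1)→{1,2}; (4,2)→{1,2,3}; (7,7)→{3,7}. Safe: 5. Place at column 5.
Row 5: attacked by (1,4)→{4}; (2,1)→{1,4}; (3,5)→{3,5,7}; (4,2)→{1,2,3}; (7,7)→{5,7}. Blocked: 1. Safe: 6. Place at column 6.
Row 6: attacked by (1,4)→{4}; (2,1)→{1,5}; (3,5)→{2,5}; (4,2)→{2,4}; (5,6)→{5,6,7}; (7,7)→{6,7}. Safe: 3. Place at column 3.
Columns [4, 1, 5, 2, 6, 3, 7], r−c [-3, 1, -2, 2, -1, 3, 0], r+c [5, 3, 8, 6, 11, 9, 14] are all distinct, so no two queens attack.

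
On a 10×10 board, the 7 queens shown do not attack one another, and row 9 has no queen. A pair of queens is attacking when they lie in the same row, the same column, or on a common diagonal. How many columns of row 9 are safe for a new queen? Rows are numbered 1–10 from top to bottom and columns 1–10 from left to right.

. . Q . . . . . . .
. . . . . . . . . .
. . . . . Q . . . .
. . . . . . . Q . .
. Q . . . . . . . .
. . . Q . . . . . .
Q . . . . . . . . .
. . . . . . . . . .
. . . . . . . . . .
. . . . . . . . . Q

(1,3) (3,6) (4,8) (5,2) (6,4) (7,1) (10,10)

1

(1,3) attacks row 9 at column 3.
(3,6) attacks row 9 at column 6.
(4,8) attacks row 9 at column 8 and diagonals 3.
(5,2) attacks row 9 at column 2 and diagonals 6.
(6,4) attacks row 9 at column 4 and diagonals 1, 7.
(7,1) attacks row 9 at column 1 and diagonals 3.
(10,10) attacks row 9 at column 10 and diagonals 9.
Attacked columns: {1, 2, 3, 4, 6, 7, 8, 9, 10}. Safe: {5}.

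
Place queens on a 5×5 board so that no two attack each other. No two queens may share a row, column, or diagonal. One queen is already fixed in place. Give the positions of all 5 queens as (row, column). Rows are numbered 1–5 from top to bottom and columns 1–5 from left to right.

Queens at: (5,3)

(1,1) (2,4) (3,2) (4,5) (5,3)

Row 1: attacked by (5,3)→{3}. Safe: 1, 2, 4, 5. Place at column 1.
Row 2: attacked by (1,1)→{1,2}; (5,3)→{3}. Safe: 4, 5. Place at column 4.
Row 3: attacked by (1,1)→{1,3}; (2,4)→{3,4,5}; (5,3)→{1,3,5}. Safe: 2. Place at column 2.
Row 4: attacked by (1,1)→{1,4}; (2,4)→{2,4}; (3,2)→{1,2,3}; (5,3)→{2,3,4}. Safe: 5. Place at column 5.
Columns [1, 4, 2, 5, 3], r−c [0, -2, 1, -1, 2], r+c [2, 6, 5, 9, 8] are all distinct, so no two queens attack.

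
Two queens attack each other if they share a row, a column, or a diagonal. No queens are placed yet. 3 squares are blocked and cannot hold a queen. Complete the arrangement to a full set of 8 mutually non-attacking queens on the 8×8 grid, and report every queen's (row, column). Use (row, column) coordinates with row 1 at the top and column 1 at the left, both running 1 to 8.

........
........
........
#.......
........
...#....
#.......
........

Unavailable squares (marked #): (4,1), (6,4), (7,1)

Row 1: Safe: 1, 2, 3, 4, 5, 6, 7, 8. Place at column 8.
Row 2: attacked by (1,8)→{7,8}. Safe: 1, 2, 3, 4, 5, 6. Place at column 2.
Row 3: attacked by (1,8)→{6,8}; (2,2)→{1,2,3}. Safe: 4, 5, 7. Place at column 5.
Row 4: attacked by (1,8)→{5,8}; (2,2)→{2,4}; (3,5)→{4,5,6}. Blocked: 1. Safe: 3, 7. Place at column 3.
Row 5: attacked by (1,8)→{4,8}; (2,2)→{2,5}; (3,5)→{3,5,7}; (4,3)→{2,3,4}. Safe: 1, 6. Place at column 1.
Row 6: attacked by (1,8)→{3,8}; (2,2)→{2,6}; (3,5)→{2,5,8}; (4,3)→{1,3,5}; (5,1)→{1,2}. Blocked: 4. Safe: 7. Place at column 7.
Row 7: attacked by (1,8)→{2,8}; (2,2)→{2,7}; (3,5)→{1,5}; (4,3)→{3,6}; (5,1)→{1,3}; (6,7)→{6,7,8}. Blocked: 1. Safe: 4. Place at column 4.
Row 8: attacked by (1,8)→{1,8}; (2,2)→{2,8}; (3,5)→{5}; (4,3)→{3,7}; (5,1)→{1,4}; (6,7)→{5,7}; (7,4)→{3,4,5}. Safe: 6. Place at column 6.
Columns [8, 2, 5, 3, 1, 7, 4, 6], r−c [-7, 0, -2, 1, 4, -1, 3, 2], r+c [9, 4, 8, 7, 6, 13, 11, 14] are all distinct, so no two queens attack.

(1,8) (2,2) (3,5) (4,3) (5,1) (6,7) (7,4) (8,6)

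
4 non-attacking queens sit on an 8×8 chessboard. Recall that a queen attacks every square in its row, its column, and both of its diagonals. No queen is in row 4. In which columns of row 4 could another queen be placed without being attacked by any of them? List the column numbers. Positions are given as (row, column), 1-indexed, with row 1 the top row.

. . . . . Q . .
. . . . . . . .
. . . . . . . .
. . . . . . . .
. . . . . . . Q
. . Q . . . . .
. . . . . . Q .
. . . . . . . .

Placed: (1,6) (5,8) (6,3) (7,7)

(1,6) attacks row 4 at column 6 and diagonals 3.
(5,8) attacks row 4 at column 8 and diagonals 7.
(6,3) attacks row 4 at column 3 and diagonals 1, 5.
(7,7) attacks row 4 at column 7 and diagonals 4.
Attacked columns: {1, 3, 4, 5, 6, 7, 8}. Safe: {2}.

columns 2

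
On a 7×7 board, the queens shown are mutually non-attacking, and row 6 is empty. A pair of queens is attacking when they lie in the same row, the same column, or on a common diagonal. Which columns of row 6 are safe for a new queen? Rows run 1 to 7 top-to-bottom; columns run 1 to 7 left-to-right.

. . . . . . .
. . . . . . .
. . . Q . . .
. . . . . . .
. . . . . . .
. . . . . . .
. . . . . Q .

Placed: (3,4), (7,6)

(3,4) attacks row 6 at column 4 and diagonals 1, 7.
(7,6) attacks row 6 at column 6 and diagonals 5, 7.
Attacked columns: {1, 4, 5, 6, 7}. Safe: {2, 3}.

columns 2, 3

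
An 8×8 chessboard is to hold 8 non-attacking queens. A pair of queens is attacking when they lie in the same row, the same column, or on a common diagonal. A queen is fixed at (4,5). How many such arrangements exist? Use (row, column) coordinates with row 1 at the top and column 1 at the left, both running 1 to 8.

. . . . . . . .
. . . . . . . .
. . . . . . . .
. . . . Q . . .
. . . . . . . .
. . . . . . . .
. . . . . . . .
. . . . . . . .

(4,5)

Branch on row 1: col 1 → 0; col 3 → 2; col 4 → 4; col 6 → 1; col 7 → 1.
Sum: 0 + 2 + 4 + 1 + 1 = 8.

8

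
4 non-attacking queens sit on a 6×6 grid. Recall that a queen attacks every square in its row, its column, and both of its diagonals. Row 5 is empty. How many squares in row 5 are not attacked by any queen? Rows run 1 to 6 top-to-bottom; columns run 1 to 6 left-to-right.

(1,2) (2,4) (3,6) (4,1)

2

(1,2) attacks row 5 at column 2 and diagonals 6.
(2,4) attacks row 5 at column 4 and diagonals 1.
(3,6) attacks row 5 at column 6 and diagonals 4.
(4,1) attacks row 5 at column 1 and diagonals 2.
Attacked columns: {1, 2, 4, 6}. Safe: {3, 5}.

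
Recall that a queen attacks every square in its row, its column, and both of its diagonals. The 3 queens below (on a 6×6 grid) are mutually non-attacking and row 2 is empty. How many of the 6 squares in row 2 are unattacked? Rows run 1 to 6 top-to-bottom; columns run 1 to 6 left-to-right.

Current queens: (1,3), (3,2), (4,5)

1

(1,3) attacks row 2 at column 3 and diagonals 2, 4.
(3,2) attacks row 2 at column 2 and diagonals 1, 3.
(4,5) attacks row 2 at column 5 and diagonals 3.
Attacked columns: {1, 2, 3, 4, 5}. Safe: {6}.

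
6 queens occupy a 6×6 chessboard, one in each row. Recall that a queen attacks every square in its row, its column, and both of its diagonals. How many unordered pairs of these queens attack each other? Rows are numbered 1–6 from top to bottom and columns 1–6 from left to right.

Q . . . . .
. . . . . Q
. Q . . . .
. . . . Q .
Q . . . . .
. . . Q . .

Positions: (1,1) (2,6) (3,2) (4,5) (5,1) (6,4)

Same column: (1,1)–(5,1) (column 1).
Total attacking pairs: 1.

1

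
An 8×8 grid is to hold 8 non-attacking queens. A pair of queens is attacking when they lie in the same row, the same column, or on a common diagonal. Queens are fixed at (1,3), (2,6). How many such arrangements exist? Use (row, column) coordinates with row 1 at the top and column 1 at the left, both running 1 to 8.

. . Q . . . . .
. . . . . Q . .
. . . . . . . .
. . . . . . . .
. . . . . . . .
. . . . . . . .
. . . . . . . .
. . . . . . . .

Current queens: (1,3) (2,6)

8

Branch on row 3: col 2 → 3; col 4 → 2; col 8 → 3.
Sum: 3 + 2 + 3 = 8.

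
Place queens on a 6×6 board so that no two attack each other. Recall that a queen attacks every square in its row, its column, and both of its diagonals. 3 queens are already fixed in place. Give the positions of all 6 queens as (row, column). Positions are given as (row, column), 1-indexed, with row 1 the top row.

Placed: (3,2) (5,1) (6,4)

(1,3) (2,6) (3,2) (4,5) (5,1) (6,4)

Row 1: attacked by (3,2)→{2,4}; (5,1)→{1,5}; (6,4)→{4}. Safe: 3, 6. Place at column 3.
Row 2: attacked by (1,3)→{2,3,4}; (3,2)→{1,2,3}; (5,1)→{1,4}; (6,4)→{4}. Safe: 5, 6. Place at column 6.
Row 4: attacked by (1,3)→{3,6}; (2,6)→{4,6}; (3,2)→{1,2,3}; (5,1)→{1,2}; (6,4)→{2,4,6}. Safe: 5. Place at column 5.
Columns [3, 6, 2, 5, 1, 4], r−c [-2, -4, 1, -1, 4, 2], r+c [4, 8, 5, 9, 6, 10] are all distinct, so no two queens attack.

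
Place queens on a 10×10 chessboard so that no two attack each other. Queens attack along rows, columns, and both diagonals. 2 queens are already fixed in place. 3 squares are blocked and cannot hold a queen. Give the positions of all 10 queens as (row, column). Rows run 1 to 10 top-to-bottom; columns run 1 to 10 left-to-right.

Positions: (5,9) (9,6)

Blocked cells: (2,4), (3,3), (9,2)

(1,8) (2,5) (3,1) (4,4) (5,9) (6,7) (7,3) (8,10) (9,6) (10,2)

Row 1: attacked by (5,9)→{5,9}; (9,6)→{6}. Safe: 1, 2, 3, 4, 7, 8, 10. Place at column 8.
Row 2: attacked by (1,8)→{7,8,9}; (5,9)→{6,9}; (9,6)→{6}. Blocked: 4. Safe: 1, 2, 3, 5, 10. Place at column 5.
Row 3: attacked by (1,8)→{6,8,10}; (2,5)→{4,5,6}; (5,9)→{7,9}; (9,6)→{6}. Blocked: 3. Safe: 1, 2. Place at column 1.
Row 4: attacked by (1,8)→{5,8}; (2,5)→{3,5,7}; (3,1)→{1,2}; (5,9)→{8,9,10}; (9,6)→{1,6}. Safe: 4. Place at column 4.
Row 6: attacked by (1,8)→{3,8}; (2,5)→{1,5,9}; (3,1)→{1,4}; (4,4)→{2,4,6}; (5,9)→{8,9,10}; (9,6)→{3,6,9}. Safe: 7. Place at column 7.
Row 7: attacked by (1,8)→{2,8}; (2,5)→{5,10}; (3,1)→{1,5}; (4,4)→{1,4,7}; (5,9)→{7,9}; (6,7)→{6,7,8}; (9,6)→{4,6,8}. Safe: 3. Place at column 3.
Row 8: attacked by (1,8)→{1,8}; (2,5)→{5}; (3,1)→{1,6}; (4,4)→{4,8}; (5,9)→{6,9}; (6,7)→{5,7,9}; (7,3)→{2,3,4}; (9,6)→{5,6,7}. Safe: 10. Place at column 10.
Row 10: attacked by (1,8)→{8}; (2,5)→{5}; (3,1)→{1,8}; (4,4)→{4,10}; (5,9)→{4,9}; (6,7)→{3,7}; (7,3)→{3,6}; (8,10)→{8,10}; (9,6)→{5,6,7}. Safe: 2. Place at column 2.
Columns [8, 5, 1, 4, 9, 7, 3, 10, 6, 2], r−c [-7, -3, 2, 0, -4, -1, 4, -2, 3, 8], r+c [9, 7, 4, 8, 14, 13, 10, 18, 15, 12] are all distinct, so no two queens attack.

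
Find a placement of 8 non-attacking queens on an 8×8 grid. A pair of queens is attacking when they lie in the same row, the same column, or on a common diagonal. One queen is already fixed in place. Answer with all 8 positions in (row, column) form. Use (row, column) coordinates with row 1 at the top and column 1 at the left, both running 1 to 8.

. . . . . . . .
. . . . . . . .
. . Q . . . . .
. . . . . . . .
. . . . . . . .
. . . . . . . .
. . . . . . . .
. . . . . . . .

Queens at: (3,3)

(1,2) (2,7) (3,3) (4,6) (5,8) (6,5) (7,1) (8,4)

Row 1: attacked by (3,3)→{1,3,5}. Safe: 2, 4, 6, 7, 8. Place at column 2.
Row 2: attacked by (1,2)→{1,2,3}; (3,3)→{2,3,4}. Safe: 5, 6, 7, 8. Place at column 7.
Row 4: attacked by (1,2)→{2,5}; (2,7)→{5,7}; (3,3)→{2,3,4}. Safe: 1, 6, 8. Place at column 6.
Row 5: attacked by (1,2)→{2,6}; (2,7)→{4,7}; (3,3)→{1,3,5}; (4,6)→{5,6,7}. Safe: 8. Place at column 8.
Row 6: attacked by (1,2)→{2,7}; (2,7)→{3,7}; (3,3)→{3,6}; (4,6)→{4,6,8}; (5,8)→{7,8}. Safe: 1, 5. Place at column 5.
Row 7: attacked by (1,2)→{2,8}; (2,7)→{2,7}; (3,3)→{3,7}; (4,6)→{3,6}; (5,8)→{6,8}; (6,5)→{4,5,6}. Safe: 1. Place at column 1.
Row 8: attacked by (1,2)→{2}; (2,7)→{1,7}; (3,3)→{3,8}; (4,6)→{2,6}; (5,8)→{5,8}; (6,5)→{3,5,7}; (7,1)→{1,2}. Safe: 4. Place at column 4.
Columns [2, 7, 3, 6, 8, 5, 1, 4], r−c [-1, -5, 0, -2, -3, 1, 6, 4], r+c [3, 9, 6, 10, 13, 11, 8, 12] are all distinct, so no two queens attack.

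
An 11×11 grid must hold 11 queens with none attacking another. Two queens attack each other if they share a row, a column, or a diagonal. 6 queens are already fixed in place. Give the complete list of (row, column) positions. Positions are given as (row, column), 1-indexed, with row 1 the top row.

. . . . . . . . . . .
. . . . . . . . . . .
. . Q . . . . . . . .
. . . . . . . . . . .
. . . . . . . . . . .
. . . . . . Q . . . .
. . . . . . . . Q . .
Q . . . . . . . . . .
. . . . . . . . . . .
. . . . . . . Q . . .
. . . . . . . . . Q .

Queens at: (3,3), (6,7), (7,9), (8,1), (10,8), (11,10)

(1,4) (2,6) (3,3) (4,11) (5,2) (6,7) (7,9) (8,1) (9,5) (10,8) (11,10)

Row 1: attacked by (3,3)→{1,3,5}; (6,7)→{2,7}; (7,9)→{3,9}; (8,1)→{1,8}; (10,8)→{8}; (11,10)→{10}. Safe: 4, 6, 11. Place at column 4.
Row 2: attacked by (1,4)→{3,4,5}; (3,3)→{2,3,4}; (6,7)→{3,7,11}; (7,9)→{4,9}; (8,1)→{1,7}; (10,8)→{8}; (11,10)→{1,10}. Safe: 6. Place at column 6.
Row 4: attacked by (1,4)→{1,4,7}; (2,6)→{4,6,8}; (3,3)→{2,3,4}; (6,7)→{5,7,9}; (7,9)→{6,9}; (8,1)→{1,5}; (10,8)→{2,8}; (11,10)→{3,10}. Safe: 11. Place at column 11.
Row 5: attacked by (1,4)→{4,8}; (2,6)→{3,6,9}; (3,3)→{1,3,5}; (4,11)→{10,11}; (6,7)→{6,7,8}; (7,9)→{7,9,11}; (8,1)→{1,4}; (10,8)→{3,8}; (11,10)→{4,10}. Safe: 2. Place at column 2.
Row 9: attacked by (1,4)→{4}; (2,6)→{6}; (3,3)→{3,9}; (4,11)→{6,11}; (5,2)→{2,6}; (6,7)→{4,7,10}; (7,9)→{7,9,11}; (8,1)→{1,2}; (10,8)→{7,8,9}; (11,10)→{8,10}. Safe: 5. Place at column 5.
Columns [4, 6, 3, 11, 2, 7, 9, 1, 5, 8, 10], r−c [-3, -4, 0, -7, 3, -1, -2, 7, 4, 2, 1], r+c [5, 8, 6, 15, 7, 13, 16, 9, 14, 18, 21] are all distinct, so no two queens attack.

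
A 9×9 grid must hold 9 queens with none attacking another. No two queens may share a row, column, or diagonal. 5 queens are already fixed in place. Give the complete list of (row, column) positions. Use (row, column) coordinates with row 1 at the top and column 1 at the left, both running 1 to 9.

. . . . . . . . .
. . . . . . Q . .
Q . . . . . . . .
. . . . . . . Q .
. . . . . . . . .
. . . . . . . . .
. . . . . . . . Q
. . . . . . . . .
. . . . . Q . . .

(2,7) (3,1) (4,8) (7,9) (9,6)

Row 1: attacked by (2,7)→{6,7,8}; (3,1)→{1,3}; (4,8)→{5,8}; (7,9)→{3,9}; (9,6)→{6}. Safe: 2, 4. Place at column 4.
Row 5: attacked by (1,4)→{4,8}; (2,7)→{4,7}; (3,1)→{1,3}; (4,8)→{7,8,9}; (7,9)→{7,9}; (9,6)→{2,6}. Safe: 5. Place at column 5.
Row 6: attacked by (1,4)→{4,9}; (2,7)→{3,7}; (3,1)→{1,4}; (4,8)→{6,8}; (5,5)→{4,5,6}; (7,9)→{8,9}; (9,6)→{3,6,9}. Safe: 2. Place at column 2.
Row 8: attacked by (1,4)→{4}; (2,7)→{1,7}; (3,1)→{1,6}; (4,8)→{4,8}; (5,5)→{2,5,8}; (6,2)→{2,4}; (7,9)→{8,9}; (9,6)→{5,6,7}. Safe: 3. Place at column 3.
Columns [4, 7, 1, 8, 5, 2, 9, 3, 6], r−c [-3, -5, 2, -4, 0, 4, -2, 5, 3], r+c [5, 9, 4, 12, 10, 8, 16, 11, 15] are all distinct, so no two queens attack.

(1,4) (2,7) (3,1) (4,8) (5,5) (6,2) (7,9) (8,3) (9,6)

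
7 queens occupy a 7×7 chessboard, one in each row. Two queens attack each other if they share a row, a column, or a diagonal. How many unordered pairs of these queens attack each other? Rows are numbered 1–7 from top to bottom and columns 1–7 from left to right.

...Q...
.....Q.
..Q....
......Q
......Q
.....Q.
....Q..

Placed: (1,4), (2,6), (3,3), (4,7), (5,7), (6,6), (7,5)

Same column: (2,6)–(6,6) (column 6); (4,7)–(5,7) (column 7).
Same diagonal: (1,4)–(4,7) (|1−4| = |4−7| = 3); (3,3)–(6,6) (|3−6| = |3−6| = 3); (5,7)–(6,6) (|5−6| = |7−6| = 1); (5,7)–(7,5) (|5−7| = |7−5| = 2); (6,6)–(7,5) (|6−7| = |6−5| = 1).
Total attacking pairs: 7.

7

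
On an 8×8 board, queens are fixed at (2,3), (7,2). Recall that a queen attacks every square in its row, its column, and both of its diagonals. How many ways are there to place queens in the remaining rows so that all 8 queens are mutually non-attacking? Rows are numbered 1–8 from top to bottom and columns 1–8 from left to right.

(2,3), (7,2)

Branch on row 1: col 1 → 0; col 5 → 0; col 6 → 4; col 7 → 1.
Sum: 0 + 0 + 4 + 1 = 5.

5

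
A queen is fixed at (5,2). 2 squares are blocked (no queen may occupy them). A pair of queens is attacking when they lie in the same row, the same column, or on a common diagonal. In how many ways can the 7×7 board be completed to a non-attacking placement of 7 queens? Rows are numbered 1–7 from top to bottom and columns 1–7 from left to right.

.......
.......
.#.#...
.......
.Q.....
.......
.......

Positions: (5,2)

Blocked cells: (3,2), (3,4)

6

Branch on row 1: col 1 → 1; col 3 → 1; col 4 → 2; col 5 → 1; col 7 → 1.
Sum: 1 + 1 + 2 + 1 + 1 = 6.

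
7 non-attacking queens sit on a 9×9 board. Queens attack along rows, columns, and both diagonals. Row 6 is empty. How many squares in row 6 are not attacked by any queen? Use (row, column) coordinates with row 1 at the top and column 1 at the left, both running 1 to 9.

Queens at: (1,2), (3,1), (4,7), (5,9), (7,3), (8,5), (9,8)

(1,2) attacks row 6 at column 2 and diagonals 7.
(3,1) attacks row 6 at column 1 and diagonals 4.
(4,7) attacks row 6 at column 7 and diagonals 5, 9.
(5,9) attacks row 6 at column 9 and diagonals 8.
(7,3) attacks row 6 at column 3 and diagonals 2, 4.
(8,5) attacks row 6 at column 5 and diagonals 3, 7.
(9,8) attacks row 6 at column 8 and diagonals 5.
Attacked columns: {1, 2, 3, 4, 5, 7, 8, 9}. Safe: {6}.

1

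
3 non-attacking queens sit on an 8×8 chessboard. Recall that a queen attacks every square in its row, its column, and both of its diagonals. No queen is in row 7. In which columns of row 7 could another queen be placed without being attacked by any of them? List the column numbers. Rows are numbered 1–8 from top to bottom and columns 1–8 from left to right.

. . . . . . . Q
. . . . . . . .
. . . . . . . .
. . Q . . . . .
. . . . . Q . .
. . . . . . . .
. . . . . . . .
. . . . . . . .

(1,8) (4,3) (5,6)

(1,8) attacks row 7 at column 8 and diagonals 2.
(4,3) attacks row 7 at column 3 and diagonals 6.
(5,6) attacks row 7 at column 6 and diagonals 4, 8.
Attacked columns: {2, 3, 4, 6, 8}. Safe: {1, 5, 7}.

columns 1, 5, 7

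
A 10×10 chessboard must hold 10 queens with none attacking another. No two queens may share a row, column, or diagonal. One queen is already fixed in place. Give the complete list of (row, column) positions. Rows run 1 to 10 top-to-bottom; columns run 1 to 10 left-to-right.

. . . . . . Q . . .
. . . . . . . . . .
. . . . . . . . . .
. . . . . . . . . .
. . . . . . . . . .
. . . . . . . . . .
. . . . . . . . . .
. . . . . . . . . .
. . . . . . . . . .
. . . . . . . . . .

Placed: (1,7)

(1,7) (2,3) (3,8) (4,6) (5,2) (6,9) (7,5) (8,1) (9,4) (10,10)

Row 2: attacked by (1,7)→{6,7,8}. Safe: 1, 2, 3, 4, 5, 9, 10. Place at column 3.
Row 3: attacked by (1,7)→{5,7,9}; (2,3)→{2,3,4}. Safe: 1, 6, 8, 10. Place at column 8.
Row 4: attacked by (1,7)→{4,7,10}; (2,3)→{1,3,5}; (3,8)→{7,8,9}. Safe: 2, 6. Place at column 6.
Row 5: attacked by (1,7)→{3,7}; (2,3)→{3,6}; (3,8)→{6,8,10}; (4,6)→{5,6,7}. Safe: 1, 2, 4, 9. Place at column 2.
Row 6: attacked by (1,7)→{2,7}; (2,3)→{3,7}; (3,8)→{5,8}; (4,6)→{4,6,8}; (5,2)→{1,2,3}. Safe: 9, 10. Place at column 9.
Row 7: attacked by (1,7)→{1,7}; (2,3)→{3,8}; (3,8)→{4,8}; (4,6)→{3,6,9}; (5,2)→{2,4}; (6,9)→{8,9,10}. Safe: 5. Place at column 5.
Row 8: attacked by (1,7)→{7}; (2,3)→{3,9}; (3,8)→{3,8}; (4,6)→{2,6,10}; (5,2)→{2,5}; (6,9)→{7,9}; (7,5)→{4,5,6}. Safe: 1. Place at column 1.
Row 9: attacked by (1,7)→{7}; (2,3)→{3,10}; (3,8)→{2,8}; (4,6)→{1,6}; (5,2)→{2,6}; (6,9)→{6,9}; (7,5)→{3,5,7}; (8,1)→{1,2}. Safe: 4. Place at column 4.
Row 10: attacked by (1,7)→{7}; (2,3)→{3}; (3,8)→{1,8}; (4,6)→{6}; (5,2)→{2,7}; (6,9)→{5,9}; (7,5)→{2,5,8}; (8,1)→{1,3}; (9,4)→{3,4,5}. Safe: 10. Place at column 10.
Columns [7, 3, 8, 6, 2, 9, 5, 1, 4, 10], r−c [-6, -1, -5, -2, 3, -3, 2, 7, 5, 0], r+c [8, 5, 11, 10, 7, 15, 12, 9, 13, 20] are all distinct, so no two queens attack.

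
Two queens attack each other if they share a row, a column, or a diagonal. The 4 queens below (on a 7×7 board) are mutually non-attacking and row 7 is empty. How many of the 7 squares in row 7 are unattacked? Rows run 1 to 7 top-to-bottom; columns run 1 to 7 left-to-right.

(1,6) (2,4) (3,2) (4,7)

(1,6) attacks row 7 at column 6.
(2,4) attacks row 7 at column 4.
(3,2) attacks row 7 at column 2 and diagonals 6.
(4,7) attacks row 7 at column 7 and diagonals 4.
Attacked columns: {2, 4, 6, 7}. Safe: {1, 3, 5}.

3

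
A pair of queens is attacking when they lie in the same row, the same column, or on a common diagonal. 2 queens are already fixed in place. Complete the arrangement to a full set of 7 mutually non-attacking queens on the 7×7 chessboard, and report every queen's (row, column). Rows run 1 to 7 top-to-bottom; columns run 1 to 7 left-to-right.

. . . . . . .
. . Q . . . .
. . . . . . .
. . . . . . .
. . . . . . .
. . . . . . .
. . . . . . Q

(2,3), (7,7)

(1,5) (2,3) (3,1) (4,6) (5,4) (6,2) (7,7)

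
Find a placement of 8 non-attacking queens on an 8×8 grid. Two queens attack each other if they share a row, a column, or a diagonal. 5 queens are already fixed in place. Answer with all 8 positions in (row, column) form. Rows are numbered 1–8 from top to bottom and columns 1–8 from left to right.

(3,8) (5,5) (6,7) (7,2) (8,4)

Row 1: attacked by (3,8)→{6,8}; (5,5)→{1,5}; (6,7)→{2,7}; (7,2)→{2,8}; (8,4)→{4}. Safe: 3. Place at column 3.
Row 2: attacked by (1,3)→{2,3,4}; (3,8)→{7,8}; (5,5)→{2,5,8}; (6,7)→{3,7}; (7,2)→{2,7}; (8,4)→{4}. Safe: 1, 6. Place at column 6.
Row 4: attacked by (1,3)→{3,6}; (2,6)→{4,6,8}; (3,8)→{7,8}; (5,5)→{4,5,6}; (6,7)→{5,7}; (7,2)→{2,5}; (8,4)→{4,8}. Safe: 1. Place at column 1.
Columns [3, 6, 8, 1, 5, 7, 2, 4], r−c [-2, -4, -5, 3, 0, -1, 5, 4], r+c [4, 8, 11, 5, 10, 13, 9, 12] are all distinct, so no two queens attack.

(1,3) (2,6) (3,8) (4,1) (5,5) (6,7) (7,2) (8,4)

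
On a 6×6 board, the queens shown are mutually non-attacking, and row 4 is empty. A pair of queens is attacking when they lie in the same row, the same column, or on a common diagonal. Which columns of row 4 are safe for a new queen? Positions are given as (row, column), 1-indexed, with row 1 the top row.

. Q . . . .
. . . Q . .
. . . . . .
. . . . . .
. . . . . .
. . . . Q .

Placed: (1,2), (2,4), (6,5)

columns 1

(1,2) attacks row 4 at column 2 and diagonals 5.
(2,4) attacks row 4 at column 4 and diagonals 2, 6.
(6,5) attacks row 4 at column 5 and diagonals 3.
Attacked columns: {2, 3, 4, 5, 6}. Safe: {1}.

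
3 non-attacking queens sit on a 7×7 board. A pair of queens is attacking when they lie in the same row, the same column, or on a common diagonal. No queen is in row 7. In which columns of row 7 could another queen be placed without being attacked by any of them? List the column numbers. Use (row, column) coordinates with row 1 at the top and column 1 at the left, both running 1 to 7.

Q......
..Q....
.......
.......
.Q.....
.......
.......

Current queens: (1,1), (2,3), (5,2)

columns 5, 6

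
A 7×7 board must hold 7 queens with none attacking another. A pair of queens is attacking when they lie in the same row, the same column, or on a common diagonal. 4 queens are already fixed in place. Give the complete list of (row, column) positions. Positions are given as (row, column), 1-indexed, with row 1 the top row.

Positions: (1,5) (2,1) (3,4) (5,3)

Row 4: attacked by (1,5)→{2,5}; (2,1)→{1,3}; (3,4)→{3,4,5}; (5,3)→{2,3,4}. Safe: 6, 7. Place at column 7.
Row 6: attacked by (1,5)→{5}; (2,1)→{1,5}; (3,4)→{1,4,7}; (4,7)→{5,7}; (5,3)→{2,3,4}. Safe: 6. Place at column 6.
Row 7: attacked by (1,5)→{5}; (2,1)→{1,6}; (3,4)→{4}; (4,7)→{4,7}; (5,3)→{1,3,5}; (6,6)→{5,6,7}. Safe: 2. Place at column 2.
Columns [5, 1, 4, 7, 3, 6, 2], r−c [-4, 1, -1, -3, 2, 0, 5], r+c [6, 3, 7, 11, 8, 12, 9] are all distinct, so no two queens attack.

(1,5) (2,1) (3,4) (4,7) (5,3) (6,6) (7,2)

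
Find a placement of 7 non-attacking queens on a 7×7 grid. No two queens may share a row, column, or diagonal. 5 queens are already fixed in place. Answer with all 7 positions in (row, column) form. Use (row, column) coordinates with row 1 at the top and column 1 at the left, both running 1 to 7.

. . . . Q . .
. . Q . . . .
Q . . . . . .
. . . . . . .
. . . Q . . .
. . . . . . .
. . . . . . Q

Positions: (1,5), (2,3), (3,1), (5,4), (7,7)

(1,5) (2,3) (3,1) (4,6) (5,4) (6,2) (7,7)

Row 4: attacked by (1,5)→{2,5}; (2,3)→{1,3,5}; (3,1)→{1,2}; (5,4)→{3,4,5}; (7,7)→{4,7}. Safe: 6. Place at column 6.
Row 6: attacked by (1,5)→{5}; (2,3)→{3,7}; (3,1)→{1,4}; (4,6)→{4,6}; (5,4)→{3,4,5}; (7,7)→{6,7}. Safe: 2. Place at column 2.
Columns [5, 3, 1, 6, 4, 2, 7], r−c [-4, -1, 2, -2, 1, 4, 0], r+c [6, 5, 4, 10, 9, 8, 14] are all distinct, so no two queens attack.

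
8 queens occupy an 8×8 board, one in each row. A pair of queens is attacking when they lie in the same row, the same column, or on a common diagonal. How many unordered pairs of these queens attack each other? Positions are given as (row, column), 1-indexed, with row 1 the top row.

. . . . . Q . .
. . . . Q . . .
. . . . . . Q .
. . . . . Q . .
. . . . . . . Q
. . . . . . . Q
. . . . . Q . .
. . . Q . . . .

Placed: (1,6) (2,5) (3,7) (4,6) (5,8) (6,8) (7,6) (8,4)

Same column: (1,6)–(4,6) (column 6); (1,6)–(7,6) (column 6); (4,6)–(7,6) (column 6); (5,8)–(6,8) (column 8).
Same diagonal: (1,6)–(2,5) (|1−2| = |6−5| = 1); (2,5)–(5,8) (|2−5| = |5−8| = 3); (3,7)–(4,6) (|3−4| = |7−6| = 1); (4,6)–(6,8) (|4−6| = |6−8| = 2); (5,8)–(7,6) (|5−7| = |8−6| = 2).
Total attacking pairs: 9.

9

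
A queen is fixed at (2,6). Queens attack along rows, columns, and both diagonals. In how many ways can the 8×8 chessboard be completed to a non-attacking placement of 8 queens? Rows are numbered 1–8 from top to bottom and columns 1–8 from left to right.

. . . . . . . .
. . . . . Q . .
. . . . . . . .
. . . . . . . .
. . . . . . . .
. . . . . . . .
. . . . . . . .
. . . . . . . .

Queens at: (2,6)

Branch on row 1: col 1 → 1; col 2 → 2; col 3 → 8; col 4 → 3; col 8 → 0.
Sum: 1 + 2 + 8 + 3 + 0 = 14.

14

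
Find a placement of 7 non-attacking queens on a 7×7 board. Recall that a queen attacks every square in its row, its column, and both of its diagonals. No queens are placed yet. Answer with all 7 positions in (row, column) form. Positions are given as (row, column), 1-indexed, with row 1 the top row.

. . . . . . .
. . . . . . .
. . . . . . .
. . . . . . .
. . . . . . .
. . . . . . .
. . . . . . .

(1,4) (2,2) (3,7) (4,5) (5,3) (6,1) (7,6)

Row 1: Safe: 1, 2, 3, 4, 5, 6, 7. Place at column 4.
Row 2: attacked by (1,4)→{3,4,5}. Safe: 1, 2, 6, 7. Place at column 2.
Row 3: attacked by (1,4)→{2,4,6}; (2,2)→{1,2,3}. Safe: 5, 7. Place at column 7.
Row 4: attacked by (1,4)→{1,4,7}; (2,2)→{2,4}; (3,7)→{6,7}. Safe: 3, 5. Place at column 5.
Row 5: attacked by (1,4)→{4}; (2,2)→{2,5}; (3,7)→{5,7}; (4,5)→{4,5,6}. Safe: 1, 3. Place at column 3.
Row 6: attacked by (1,4)→{4}; (2,2)→{2,6}; (3,7)→{4,7}; (4,5)→{3,5,7}; (5,3)→{2,3,4}. Safe: 1. Place at column 1.
Row 7: attacked by (1,4)→{4}; (2,2)→{2,7}; (3,7)→{3,7}; (4,5)→{2,5}; (5,3)→{1,3,5}; (6,1)→{1,2}. Safe: 6. Place at column 6.
Columns [4, 2, 7, 5, 3, 1, 6], r−c [-3, 0, -4, -1, 2, 5, 1], r+c [5, 4, 10, 9, 8, 7, 13] are all distinct, so no two queens attack.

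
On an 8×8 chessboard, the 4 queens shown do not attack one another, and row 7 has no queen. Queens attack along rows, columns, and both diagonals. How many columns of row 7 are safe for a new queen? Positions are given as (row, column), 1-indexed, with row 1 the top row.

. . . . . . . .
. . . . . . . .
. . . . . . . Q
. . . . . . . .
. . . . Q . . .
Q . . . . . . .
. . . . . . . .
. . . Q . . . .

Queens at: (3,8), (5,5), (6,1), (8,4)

(3,8) attacks row 7 at column 8 and diagonals 4.
(5,5) attacks row 7 at column 5 and diagonals 3, 7.
(6,1) attacks row 7 at column 1 and diagonals 2.
(8,4) attacks row 7 at column 4 and diagonals 3, 5.
Attacked columns: {1, 2, 3, 4, 5, 7, 8}. Safe: {6}.

1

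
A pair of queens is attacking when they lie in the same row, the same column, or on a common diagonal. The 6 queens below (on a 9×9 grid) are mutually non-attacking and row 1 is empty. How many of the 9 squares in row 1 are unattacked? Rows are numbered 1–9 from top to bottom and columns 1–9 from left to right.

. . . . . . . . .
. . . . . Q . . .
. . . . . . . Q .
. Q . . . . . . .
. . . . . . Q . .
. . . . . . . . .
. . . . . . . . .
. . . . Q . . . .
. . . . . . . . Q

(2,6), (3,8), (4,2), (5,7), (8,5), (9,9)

1

(2,6) attacks row 1 at column 6 and diagonals 5, 7.
(3,8) attacks row 1 at column 8 and diagonals 6.
(4,2) attacks row 1 at column 2 and diagonals 5.
(5,7) attacks row 1 at column 7 and diagonals 3.
(8,5) attacks row 1 at column 5.
(9,9) attacks row 1 at column 9 and diagonals 1.
Attacked columns: {1, 2, 3, 5, 6, 7, 8, 9}. Safe: {4}.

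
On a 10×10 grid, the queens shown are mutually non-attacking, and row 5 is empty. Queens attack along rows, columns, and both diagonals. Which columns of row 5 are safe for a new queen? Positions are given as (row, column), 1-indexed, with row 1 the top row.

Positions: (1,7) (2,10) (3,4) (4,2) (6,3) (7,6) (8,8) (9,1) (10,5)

(1,7) attacks row 5 at column 7 and diagonals 3.
(2,10) attacks row 5 at column 10 and diagonals 7.
(3,4) attacks row 5 at column 4 and diagonals 2, 6.
(4,2) attacks row 5 at column 2 and diagonals 1, 3.
(6,3) attacks row 5 at column 3 and diagonals 2, 4.
(7,6) attacks row 5 at column 6 and diagonals 4, 8.
(8,8) attacks row 5 at column 8 and diagonals 5.
(9,1) attacks row 5 at column 1 and diagonals 5.
(10,5) attacks row 5 at column 5 and diagonals 10.
Attacked columns: {1, 2, 3, 4, 5, 6, 7, 8, 10}. Safe: {9}.

columns 9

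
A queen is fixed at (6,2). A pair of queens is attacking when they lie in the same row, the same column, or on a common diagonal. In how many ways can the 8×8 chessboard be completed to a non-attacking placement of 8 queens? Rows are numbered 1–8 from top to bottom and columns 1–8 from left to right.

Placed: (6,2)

Branch on row 1: col 1 → 1; col 3 → 2; col 4 → 3; col 5 → 3; col 6 → 4; col 8 → 1.
Sum: 1 + 2 + 3 + 3 + 4 + 1 = 14.

14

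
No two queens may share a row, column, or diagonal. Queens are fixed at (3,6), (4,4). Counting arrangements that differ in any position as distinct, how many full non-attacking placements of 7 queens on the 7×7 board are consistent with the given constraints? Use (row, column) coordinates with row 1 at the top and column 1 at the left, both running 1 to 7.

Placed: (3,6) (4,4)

2

Branch on row 1: col 2 → 0; col 3 → 1; col 5 → 1.
Sum: 0 + 1 + 1 = 2.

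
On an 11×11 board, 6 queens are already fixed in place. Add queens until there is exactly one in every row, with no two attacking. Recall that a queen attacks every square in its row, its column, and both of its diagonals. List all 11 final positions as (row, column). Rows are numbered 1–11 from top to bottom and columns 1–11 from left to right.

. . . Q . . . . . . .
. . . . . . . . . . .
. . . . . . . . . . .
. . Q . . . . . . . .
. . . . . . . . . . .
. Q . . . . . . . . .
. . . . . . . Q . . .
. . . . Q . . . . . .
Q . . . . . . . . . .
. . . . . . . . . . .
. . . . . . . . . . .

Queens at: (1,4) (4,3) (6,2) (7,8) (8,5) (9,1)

(1,4) (2,9) (3,11) (4,3) (5,7) (6,2) (7,8) (8,5) (9,1) (10,10) (11,6)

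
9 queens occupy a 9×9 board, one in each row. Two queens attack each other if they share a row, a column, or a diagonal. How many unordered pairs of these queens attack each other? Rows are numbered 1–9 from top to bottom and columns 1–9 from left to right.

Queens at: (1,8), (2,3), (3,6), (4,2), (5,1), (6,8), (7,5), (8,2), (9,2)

Same column: (1,8)–(6,8) (column 8); (4,2)–(8,2) (column 2); (4,2)–(9,2) (column 2); (8,2)–(9,2) (column 2).
Same diagonal: (1,8)–(3,6) (|1−3| = |8−6| = 2); (4,2)–(5,1) (|4−5| = |2−1| = 1); (4,2)–(7,5) (|4−7| = |2−5| = 3).
Total attacking pairs: 7.

7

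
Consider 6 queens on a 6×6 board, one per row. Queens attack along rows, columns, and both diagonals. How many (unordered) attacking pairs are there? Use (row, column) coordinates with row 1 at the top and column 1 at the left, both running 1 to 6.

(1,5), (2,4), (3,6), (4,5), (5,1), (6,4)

Same column: (1,5)–(4,5) (column 5); (2,4)–(6,4) (column 4).
Same diagonal: (1,5)–(2,4) (|1−2| = |5−4| = 1); (1,5)–(5,1) (|1−5| = |5−1| = 4); (2,4)–(5,1) (|2−5| = |4−1| = 3); (3,6)–(4,5) (|3−4| = |6−5| = 1).
Total attacking pairs: 6.

6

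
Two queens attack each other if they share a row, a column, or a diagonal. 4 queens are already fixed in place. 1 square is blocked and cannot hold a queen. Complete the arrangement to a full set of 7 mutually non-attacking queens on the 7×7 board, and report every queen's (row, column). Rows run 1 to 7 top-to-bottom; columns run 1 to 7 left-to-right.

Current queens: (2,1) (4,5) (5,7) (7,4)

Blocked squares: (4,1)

Row 1: attacked by (2,1)→{1,2}; (4,5)→{2,5}; (5,7)→{3,7}; (7,4)→{4}. Safe: 6. Place at column 6.
Row 3: attacked by (1,6)→{4,6}; (2,1)→{1,2}; (4,5)→{4,5,6}; (5,7)→{5,7}; (7,4)→{4}. Safe: 3. Place at column 3.
Row 6: attacked by (1,6)→{1,6}; (2,1)→{1,5}; (3,3)→{3,6}; (4,5)→{3,5,7}; (5,7)→{6,7}; (7,4)→{3,4,5}. Safe: 2. Place at column 2.
Columns [6, 1, 3, 5, 7, 2, 4], r−c [-5, 1, 0, -1, -2, 4, 3], r+c [7, 3, 6, 9, 12, 8, 11] are all distinct, so no two queens attack.

(1,6) (2,1) (3,3) (4,5) (5,7) (6,2) (7,4)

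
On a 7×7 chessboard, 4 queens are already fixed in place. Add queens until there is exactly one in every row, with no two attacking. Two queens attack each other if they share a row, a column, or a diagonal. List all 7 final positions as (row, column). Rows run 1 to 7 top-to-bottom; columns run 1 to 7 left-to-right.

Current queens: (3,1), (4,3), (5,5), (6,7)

(1,4) (2,6) (3,1) (4,3) (5,5) (6,7) (7,2)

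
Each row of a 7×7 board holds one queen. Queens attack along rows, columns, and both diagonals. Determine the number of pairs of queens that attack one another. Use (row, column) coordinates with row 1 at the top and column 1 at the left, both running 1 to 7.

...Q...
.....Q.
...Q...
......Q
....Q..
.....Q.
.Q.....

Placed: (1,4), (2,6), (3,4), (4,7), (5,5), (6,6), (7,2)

Same column: (1,4)–(3,4) (column 4); (2,6)–(6,6) (column 6).
Same diagonal: (1,4)–(4,7) (|1−4| = |4−7| = 3); (5,5)–(6,6) (|5−6| = |5−6| = 1).
Total attacking pairs: 4.

4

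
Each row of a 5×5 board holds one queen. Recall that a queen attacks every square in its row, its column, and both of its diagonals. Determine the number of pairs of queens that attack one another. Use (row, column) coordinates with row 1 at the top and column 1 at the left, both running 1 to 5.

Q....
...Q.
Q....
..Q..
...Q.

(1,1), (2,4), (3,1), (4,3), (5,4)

3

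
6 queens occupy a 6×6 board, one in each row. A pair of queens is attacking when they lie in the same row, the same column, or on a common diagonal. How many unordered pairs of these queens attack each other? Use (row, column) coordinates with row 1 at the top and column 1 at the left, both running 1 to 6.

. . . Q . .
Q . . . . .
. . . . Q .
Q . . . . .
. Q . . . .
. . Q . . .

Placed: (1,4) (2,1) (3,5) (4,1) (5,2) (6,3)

Same column: (2,1)–(4,1) (column 1).
Same diagonal: (1,4)–(4,1) (|1−4| = |4−1| = 3); (4,1)–(5,2) (|4−5| = |1−2| = 1); (4,1)–(6,3) (|4−6| = |1−3| = 2); (5,2)–(6,3) (|5−6| = |2−3| = 1).
Total attacking pairs: 5.

5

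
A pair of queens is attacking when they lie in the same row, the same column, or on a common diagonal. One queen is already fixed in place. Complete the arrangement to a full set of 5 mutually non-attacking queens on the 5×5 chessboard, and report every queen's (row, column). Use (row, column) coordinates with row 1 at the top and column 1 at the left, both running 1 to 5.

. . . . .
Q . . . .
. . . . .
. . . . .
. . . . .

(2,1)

Row 1: attacked by (2,1)→{1,2}. Safe: 3, 4, 5. Place at column 3.
Row 3: attacked by (1,3)→{1,3,5}; (2,1)→{1,2}. Safe: 4. Place at column 4.
Row 4: attacked by (1,3)→{3}; (2,1)→{1,3}; (3,4)→{3,4,5}. Safe: 2. Place at column 2.
Row 5: attacked by (1,3)→{3}; (2,1)→{1,4}; (3,4)→{2,4}; (4,2)→{1,2,3}. Safe: 5. Place at column 5.
Columns [3, 1, 4, 2, 5], r−c [-2, 1, -1, 2, 0], r+c [4, 3, 7, 6, 10] are all distinct, so no two queens attack.

(1,3) (2,1) (3,4) (4,2) (5,5)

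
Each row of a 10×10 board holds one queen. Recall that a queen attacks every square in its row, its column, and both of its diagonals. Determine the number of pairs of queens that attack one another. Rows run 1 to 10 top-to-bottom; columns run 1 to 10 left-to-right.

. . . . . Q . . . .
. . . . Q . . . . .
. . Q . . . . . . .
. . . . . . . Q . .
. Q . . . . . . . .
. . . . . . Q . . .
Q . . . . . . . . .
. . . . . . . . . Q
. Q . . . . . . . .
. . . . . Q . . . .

5

Same column: (1,6)–(10,6) (column 6); (5,2)–(9,2) (column 2).
Same diagonal: (1,6)–(2,5) (|1−2| = |6−5| = 1); (1,6)–(5,2) (|1−5| = |6−2| = 4); (2,5)–(5,2) (|2−5| = |5−2| = 3).
Total attacking pairs: 5.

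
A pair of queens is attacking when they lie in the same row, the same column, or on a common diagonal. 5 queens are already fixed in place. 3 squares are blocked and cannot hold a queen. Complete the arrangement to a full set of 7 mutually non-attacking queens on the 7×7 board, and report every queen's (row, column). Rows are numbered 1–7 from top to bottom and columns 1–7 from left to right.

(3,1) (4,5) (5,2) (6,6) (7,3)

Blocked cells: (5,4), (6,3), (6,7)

(1,7) (2,4) (3,1) (4,5) (5,2) (6,6) (7,3)

Row 1: attacked by (3,1)→{1,3}; (4,5)→{2,5}; (5,2)→{2,6}; (6,6)→{1,6}; (7,3)→{3}. Safe: 4, 7. Place at column 7.
Row 2: attacked by (1,7)→{6,7}; (3,1)→{1,2}; (4,5)→{3,5,7}; (5,2)→{2,5}; (6,6)→{2,6}; (7,3)→{3}. Safe: 4. Place at column 4.
Columns [7, 4, 1, 5, 2, 6, 3], r−c [-6, -2, 2, -1, 3, 0, 4], r+c [8, 6, 4, 9, 7, 12, 10] are all distinct, so no two queens attack.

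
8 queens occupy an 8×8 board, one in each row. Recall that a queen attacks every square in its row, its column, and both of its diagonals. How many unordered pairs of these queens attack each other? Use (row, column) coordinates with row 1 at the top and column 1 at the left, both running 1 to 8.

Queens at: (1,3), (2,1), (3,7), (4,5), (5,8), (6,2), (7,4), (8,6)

0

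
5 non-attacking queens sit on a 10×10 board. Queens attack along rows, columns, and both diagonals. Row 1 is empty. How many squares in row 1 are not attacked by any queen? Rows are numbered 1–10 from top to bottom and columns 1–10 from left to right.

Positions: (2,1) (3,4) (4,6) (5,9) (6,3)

(2,1) attacks row 1 at column 1 and diagonals 2.
(3,4) attacks row 1 at column 4 and diagonals 2, 6.
(4,6) attacks row 1 at column 6 and diagonals 3, 9.
(5,9) attacks row 1 at column 9 and diagonals 5.
(6,3) attacks row 1 at column 3 and diagonals 8.
Attacked columns: {1, 2, 3, 4, 5, 6, 8, 9}. Safe: {7, 10}.

2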